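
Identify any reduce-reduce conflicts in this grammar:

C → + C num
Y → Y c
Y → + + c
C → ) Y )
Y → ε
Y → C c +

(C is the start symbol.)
A reduce-reduce conflict occurs when an LR(0) state has two complete items [A → α .] and [B → β .] — both call for a reduction, and with no lookahead the parser cannot choose between them.

Augment with C' → C and build the canonical LR(0) collection (I0 = CLOSURE({[C' → . C]}), then GOTO on every symbol after a dot until no new states appear). It has 15 states:
  I0: { [C → . ) Y )], [C → . + C num], [C' → . C] }  — shift
  I1: { [C → ) . Y )], [C → . ) Y )], [C → . + C num], [Y → . + + c], [Y → . C c +], [Y → . Y c], [Y → .] }  — shift, reduce
  I2: { [C → + . C num], [C → . ) Y )], [C → . + C num] }  — shift
  I3: { [C' → C .] }  — accept
  I4: { [C → + C . num] }  — shift
  I5: { [C → + C num .] }  — reduce
  I6: { [C → + . C num], [C → . ) Y )], [C → . + C num], [Y → + . + c] }  — shift
  I7: { [Y → C . c +] }  — shift
  I8: { [C → ) Y . )], [Y → Y . c] }  — shift
  I9: { [C → ) Y ) .] }  — reduce
  I10: { [Y → Y c .] }  — reduce
  I11: { [Y → C c . +] }  — shift
  I12: { [Y → C c + .] }  — reduce
  I13: { [C → + . C num], [C → . ) Y )], [C → . + C num], [Y → + + . c] }  — shift
  I14: { [Y → + + c .] }  — reduce

No state contains more than one complete item.

Answer: No reduce-reduce conflicts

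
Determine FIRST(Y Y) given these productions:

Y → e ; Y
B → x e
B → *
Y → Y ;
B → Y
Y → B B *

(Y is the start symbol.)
FIRST sets of the non-terminals involved (from the grammar, by fixed-point iteration):
  FIRST(Y) = { '*', 'e', 'x' }

To compute FIRST(Y Y), process the symbols left to right:
Symbol Y is a non-terminal. Add FIRST(Y) \ {ε} = { '*', 'e', 'x' }
Y is not nullable (ε ∉ FIRST(Y)), so stop here.
FIRST(Y Y) = { '*', 'e', 'x' }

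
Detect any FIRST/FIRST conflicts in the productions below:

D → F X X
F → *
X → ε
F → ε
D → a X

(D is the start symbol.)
FIRST sets of the non-terminals at (or reachable through a nullable prefix from) the front of some alternative:
  FIRST(F) = { '*', ε }
  FIRST(X) = { ε }

Productions for D:
  D → F X X: FIRST = { '*', ε }
  D → a X: FIRST = { 'a' }
Productions for F:
  F → *: FIRST = { '*' }
  F → ε: FIRST = { ε }
X has only one production, so no FIRST/FIRST conflict is possible there.

All alternatives of each non-terminal have pairwise disjoint FIRST sets.

Answer: No FIRST/FIRST conflicts.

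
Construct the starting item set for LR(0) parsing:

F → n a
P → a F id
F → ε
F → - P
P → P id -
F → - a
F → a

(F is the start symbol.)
{ [F → . - P], [F → . - a], [F → . a], [F → . n a], [F → .], [F' → . F] }

First, augment the grammar with F' → F
I₀ = CLOSURE({ [F' → . F] }):
  [F' → . F] has the dot before F: add [F → . n a], [F → .], [F → . - P], [F → . - a], [F → . a]
No further items can be added.

I₀ = { [F → . - P], [F → . - a], [F → . a], [F → . n a], [F → .], [F' → . F] }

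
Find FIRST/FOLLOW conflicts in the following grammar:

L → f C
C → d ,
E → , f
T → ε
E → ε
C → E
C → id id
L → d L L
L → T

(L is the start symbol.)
A FIRST/FOLLOW conflict occurs when a non-terminal N has a nullable alternative N → β (β ⇒* ε) and another alternative N → α with FIRST(α) ∩ FOLLOW(N) ≠ ∅: on such a lookahead the parser cannot decide between expanding α and letting N vanish via β.

Nullable non-terminals: C, E, L, T.
FIRST sets used below: FIRST(E) = { ',', ε }, FIRST(T) = { ε }

C: nullable alternative(s) C → E; FOLLOW(C) = { $, 'd', 'f' }
  C → d ,: FIRST \ {ε} = { 'd' } — overlaps FOLLOW(C) on { 'd' }: CONFLICT
  C → E: FIRST \ {ε} = { ',' } — this is the only nullable alternative, skip
  C → id id: FIRST \ {ε} = { 'id' } — disjoint from FOLLOW(C)

E: nullable alternative(s) E → ε; FOLLOW(E) = { $, 'd', 'f' }
  E → , f: FIRST \ {ε} = { ',' } — disjoint from FOLLOW(E)
  E → ε: FIRST \ {ε} = { } — this is the only nullable alternative, skip

L: nullable alternative(s) L → T; FOLLOW(L) = { $, 'd', 'f' }
  L → f C: FIRST \ {ε} = { 'f' } — overlaps FOLLOW(L) on { 'f' }: CONFLICT
  L → d L L: FIRST \ {ε} = { 'd' } — overlaps FOLLOW(L) on { 'd' }: CONFLICT
  L → T: FIRST \ {ε} = { } — this is the only nullable alternative, skip
T has a nullable alternative but only one production, so nothing to check.

So the grammar has 3 FIRST/FOLLOW conflicts (marked CONFLICT above).

Answer: Yes. L → f C with FOLLOW(L) on { 'f' }; L → d L L with FOLLOW(L) on { 'd' }; C → d ',' with FOLLOW(C) on { 'd' }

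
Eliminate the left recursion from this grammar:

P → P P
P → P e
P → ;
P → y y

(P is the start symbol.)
P → ; P'
P → y y P'
P' → P P'
P' → e P'
P' → ε

P is directly left-recursive. The standard transformation for
  A → A α₁ | ... | A α_m | β₁ | ... | β_n
is
  A  → β₁ A' | ... | β_n A'
  A' → α₁ A' | ... | α_m A' | ε

P → ; becomes P → ; P'
P → y y becomes P → y y P'
P → P P becomes P' → P P'
P → P e becomes P' → e P'
Add P' → ε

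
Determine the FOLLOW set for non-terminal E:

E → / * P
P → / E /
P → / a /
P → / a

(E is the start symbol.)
To compute FOLLOW(E), find every occurrence of E on a right-hand side N → α E β: add FIRST(β) \ {ε}, and if β is empty or nullable also add FOLLOW(N). Iterate to a fixed point.

E is the start symbol, so $ ∈ FOLLOW(E).
In P → / E /: E is followed by '/', add FIRST('/') \ {ε} = { '/' }

Taking the union: FOLLOW(E) = { $, '/' }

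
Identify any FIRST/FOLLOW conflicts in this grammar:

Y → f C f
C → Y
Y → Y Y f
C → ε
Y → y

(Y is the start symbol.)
Yes. C → Y with FOLLOW(C) on { 'f' }

Nullable non-terminals: C.
FIRST sets used below: FIRST(Y) = { 'f', 'y' }

C: nullable alternative(s) C → ε; FOLLOW(C) = { 'f' }
  C → Y: FIRST \ {ε} = { 'f', 'y' } — overlaps FOLLOW(C) on { 'f' }: CONFLICT
  C → ε: FIRST \ {ε} = { } — this is the only nullable alternative, skip

Y has no nullable alternative, so no FIRST/FOLLOW check is needed there.

So the grammar has 1 FIRST/FOLLOW conflict (marked CONFLICT above).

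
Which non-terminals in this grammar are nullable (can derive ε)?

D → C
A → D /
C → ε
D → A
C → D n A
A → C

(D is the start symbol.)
ε-productions: C → ε
So C is immediately nullable.
D → C: every symbol on the right is nullable, so D is nullable too.
A → C: every symbol on the right is nullable, so A is nullable too.
Every non-terminal is now nullable.
Nullable = { 'A', 'C', 'D' }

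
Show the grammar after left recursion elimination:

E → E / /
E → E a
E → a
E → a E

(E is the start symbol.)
E → a E'
E → a E E'
E' → / / E'
E' → a E'
E' → ε

E is directly left-recursive. The standard transformation for
  A → A α₁ | ... | A α_m | β₁ | ... | β_n
is
  A  → β₁ A' | ... | β_n A'
  A' → α₁ A' | ... | α_m A' | ε

E → a becomes E → a E'
E → a E becomes E → a E E'
E → E / / becomes E' → / / E'
E → E a becomes E' → a E'
Add E' → ε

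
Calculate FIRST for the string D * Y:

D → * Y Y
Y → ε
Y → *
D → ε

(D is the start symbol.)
FIRST sets of the non-terminals involved (from the grammar, by fixed-point iteration):
  FIRST(D) = { '*', ε }

To compute FIRST(D * Y), process the symbols left to right:
Symbol D is a non-terminal. Add FIRST(D) \ {ε} = { '*' }
D is nullable (ε ∈ FIRST(D)), continue to the next symbol.
Symbol * is a terminal. Add '*' and stop.
FIRST(D * Y) = { '*' }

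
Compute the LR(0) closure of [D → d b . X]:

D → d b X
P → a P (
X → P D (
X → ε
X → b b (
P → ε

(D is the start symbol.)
{ [D → d b . X], [P → . a P (], [P → .], [X → . P D (], [X → . b b (], [X → .] }

Start with: [D → d b . X]
  [D → d b . X] has the dot before X: add [X → . P D (], [X → .], [X → . b b (]
  [X → . P D (] has the dot before P: add [P → . a P (], [P → .]
No further items can be added.

CLOSURE = { [D → d b . X], [P → . a P (], [P → .], [X → . P D (], [X → . b b (], [X → .] }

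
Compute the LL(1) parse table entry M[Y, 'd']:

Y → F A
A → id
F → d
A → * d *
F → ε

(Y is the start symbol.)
Y → F A

To find M[Y, 'd'], we find productions for Y where 'd' is in the predict set (PREDICT(N → α) = (FIRST(α) \ {ε}) ∪ (FOLLOW(N) if α ⇒* ε)).

Relevant sets:
  FIRST(F) = { 'd', ε }
  FIRST(A) = { '*', 'id' }

Y → F A: PREDICT = { '*', 'd', 'id' }
  'd' is in predict set, so this production goes in M[Y, 'd']

M[Y, 'd'] = Y → F A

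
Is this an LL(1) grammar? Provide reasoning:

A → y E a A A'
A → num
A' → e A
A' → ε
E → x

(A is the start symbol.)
No. Predict set conflict for A': { 'e' }

A grammar is LL(1) if for each non-terminal N with multiple productions, the predict sets of those productions are pairwise disjoint, where PREDICT(N → α) = (FIRST(α) \ {ε}) ∪ (FOLLOW(N) if α ⇒* ε).

Relevant sets:
  FOLLOW(A') = { $, 'e' }

For A:
  PREDICT(A → y E a A A') = { 'y' }
  PREDICT(A → num) = { 'num' }
For A':
  PREDICT(A' → e A) = { 'e' }
  PREDICT(A' → ε) = { $, 'e' }
E has a single production, so nothing to check there.

Conflict found: Predict set conflict for A': { 'e' }
The grammar is NOT LL(1).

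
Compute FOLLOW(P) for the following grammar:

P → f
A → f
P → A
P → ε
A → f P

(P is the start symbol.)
{ $ }

P is the start symbol, so $ ∈ FOLLOW(P).
In A → f P: P is at the end, add FOLLOW(A)

The FOLLOW sets referred to above (computed the same way, to a fixed point):
  FOLLOW(A) = { $ }

Taking the union: FOLLOW(P) = { $ }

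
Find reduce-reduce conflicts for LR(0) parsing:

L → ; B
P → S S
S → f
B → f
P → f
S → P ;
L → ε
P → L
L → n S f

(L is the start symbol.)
Yes — I7: [P → f .] vs [S → f .]; I8: [L → .] vs [P → S S .]; I9: [L → n S f .] vs [P → f .]

Augment with L' → L and build the canonical LR(0) collection (I0 = CLOSURE({[L' → . L]}), then GOTO on every symbol after a dot until no new states appear). It has 13 states:
  I0: { [L → . ; B], [L → . n S f], [L → .], [L' → . L] }  — shift, reduce
  I1: { [B → . f], [L → ; . B] }  — shift
  I2: { [L' → L .] }  — accept
  I3: { [L → . ; B], [L → . n S f], [L → .], [L → n . S f], [P → . L], [P → . S S], [P → . f], [S → . P ;], [S → . f] }  — shift, reduce
  I4: { [P → L .] }  — reduce
  I5: { [S → P . ;] }  — shift
  I6: { [L → . ; B], [L → . n S f], [L → .], [L → n S . f], [P → . L], [P → . S S], [P → . f], [P → S . S], [S → . P ;], [S → . f] }  — shift, reduce
  I7: { [P → f .], [S → f .] }  — 2 reduces
  I8: { [L → . ; B], [L → . n S f], [L → .], [P → . L], [P → . S S], [P → . f], [P → S . S], [P → S S .], [S → . P ;], [S → . f] }  — shift, 2 reduces
  I9: { [L → n S f .], [P → f .], [S → f .] }  — 3 reduces
  I10: { [S → P ; .] }  — reduce
  I11: { [L → ; B .] }  — reduce
  I12: { [B → f .] }  — reduce

I7 contains complete items [P → f .], [S → f .] — reduce-reduce conflict.
I8 contains complete items [L → .], [P → S S .] — reduce-reduce conflict.
I9 contains complete items [L → n S f .], [P → f .], [S → f .] — reduce-reduce conflict.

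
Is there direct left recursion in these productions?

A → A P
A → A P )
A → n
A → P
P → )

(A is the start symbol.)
Direct left recursion occurs when N → N α for some non-terminal N (the right-hand side begins with the left-hand side itself).

A → A P: LEFT RECURSIVE (starts with A)
A → A P ): LEFT RECURSIVE (starts with A)
A → n: starts with n
A → P: starts with P
P → ): starts with ')'

The grammar has direct left recursion on: A.

Answer: Yes, A is left-recursive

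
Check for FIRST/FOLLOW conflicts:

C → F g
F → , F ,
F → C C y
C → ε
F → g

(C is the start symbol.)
Yes. C → F g with FOLLOW(C) on { ',', 'g', 'y' }

A FIRST/FOLLOW conflict occurs when a non-terminal N has a nullable alternative N → β (β ⇒* ε) and another alternative N → α with FIRST(α) ∩ FOLLOW(N) ≠ ∅: on such a lookahead the parser cannot decide between expanding α and letting N vanish via β.

Nullable non-terminals: C.
FIRST sets used below: FIRST(F) = { ',', 'g', 'y' }

C: nullable alternative(s) C → ε; FOLLOW(C) = { $, ',', 'g', 'y' }
  C → F g: FIRST \ {ε} = { ',', 'g', 'y' } — overlaps FOLLOW(C) on { ',', 'g', 'y' }: CONFLICT
  C → ε: FIRST \ {ε} = { } — this is the only nullable alternative, skip

F has no nullable alternative, so no FIRST/FOLLOW check is needed there.

So the grammar has 1 FIRST/FOLLOW conflict (marked CONFLICT above).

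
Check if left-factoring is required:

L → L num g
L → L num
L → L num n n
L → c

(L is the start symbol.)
Yes, L has productions with common prefix 'L num'

Left-factoring is needed when two productions for the same non-terminal
share a common prefix on the right-hand side.

Productions for L:
  L → L num g
  L → L num
  L → L num n n
  L → c

Found common prefix 'L num' in productions for L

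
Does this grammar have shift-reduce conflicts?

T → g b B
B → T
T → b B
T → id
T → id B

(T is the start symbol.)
A shift-reduce conflict occurs when an LR(0) state has both:
  - a complete (reduce) item [A → α .] (dot at the end), and
  - a shift item [B → β . c γ] (dot before a terminal).

Augment with T' → T and build the canonical LR(0) collection (I0 = CLOSURE({[T' → . T]}), then GOTO on every symbol after a dot until no new states appear). It has 10 states:
  I0: { [T → . b B], [T → . g b B], [T → . id B], [T → . id], [T' → . T] }  — shift
  I1: { [T' → T .] }  — accept
  I2: { [B → . T], [T → . b B], [T → . g b B], [T → . id B], [T → . id], [T → b . B] }  — shift
  I3: { [T → g . b B] }  — shift
  I4: { [B → . T], [T → . b B], [T → . g b B], [T → . id B], [T → . id], [T → id . B], [T → id .] }  — shift, reduce
  I5: { [T → id B .] }  — reduce
  I6: { [B → T .] }  — reduce
  I7: { [B → . T], [T → . b B], [T → . g b B], [T → . id B], [T → . id], [T → g b . B] }  — shift
  I8: { [T → g b B .] }  — reduce
  I9: { [T → b B .] }  — reduce

I4 contains reduce item [T → id .] and shift items [T → . b B], [T → . g b B], [T → . id], [T → . id B] — shift-reduce conflict.

Answer: Yes — I4: [T → id .] vs [T → . b B]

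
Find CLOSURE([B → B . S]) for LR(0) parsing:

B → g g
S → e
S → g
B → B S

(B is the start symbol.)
{ [B → B . S], [S → . e], [S → . g] }

To compute CLOSURE, for each item [A → α.Bβ] where B is a non-terminal, add [B → .γ] for all productions B → γ; repeat for the newly added items until nothing changes.

Start with: [B → B . S]
  [B → B . S] has the dot before S: add [S → . e], [S → . g]
No further items can be added.

CLOSURE = { [B → B . S], [S → . e], [S → . g] }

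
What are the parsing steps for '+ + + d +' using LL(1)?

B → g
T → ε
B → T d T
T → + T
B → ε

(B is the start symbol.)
Stack is shown with the top on the left.

Stack      Input        Action
------------------------------
B $        + + + d + $  output B → T d T
T d T $    + + + d + $  output T → + T
+ T d T $  + + + d + $  match '+'
T d T $    + + d + $    output T → + T
+ T d T $  + + d + $    match '+'
T d T $    + d + $      output T → + T
+ T d T $  + d + $      match '+'
T d T $    d + $        output T → ε
d T $      d + $        match 'd'
T $        + $          output T → + T
+ T $      + $          match '+'
T $        $            output T → ε
$          $            accept

The string is accepted.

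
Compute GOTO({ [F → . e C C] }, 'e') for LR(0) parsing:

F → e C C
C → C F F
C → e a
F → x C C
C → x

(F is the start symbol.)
GOTO(I, 'e') = CLOSURE({ [A → αX.β] : [A → α.Xβ] ∈ I, X = 'e' })

Items with dot before 'e', with the dot advanced:
  [F → . e C C] → [F → e . C C]
Closure of the advanced items:
  [F → e . C C] has the dot before C: add [C → . C F F], [C → . e a], [C → . x]

GOTO = { [C → . C F F], [C → . e a], [C → . x], [F → e . C C] }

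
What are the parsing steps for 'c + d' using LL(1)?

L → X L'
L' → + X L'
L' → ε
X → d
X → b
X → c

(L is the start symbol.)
Stack is shown with the top on the left.

Stack     Input    Action
-------------------------
L $       c + d $  output L → X L'
X L' $    c + d $  output X → c
c L' $    c + d $  match 'c'
L' $      + d $    output L' → + X L'
+ X L' $  + d $    match '+'
X L' $    d $      output X → d
d L' $    d $      match 'd'
L' $      $        output L' → ε
$         $        accept

The string is accepted.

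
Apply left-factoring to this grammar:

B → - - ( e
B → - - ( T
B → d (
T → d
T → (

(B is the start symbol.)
B → - - ( B'
B' → e
B' → T
B → d (
T → d
T → (

Left-factoring transforms A → αβ₁ | αβ₂ into A → αA' and A' → β₁ | β₂
(α is the longest common prefix among the alternatives). Repeat until
no nonterminal has two alternatives with a common prefix.

Round 1: B has alternatives sharing prefix '- - ('. Introduce B': B → - - ( B'
  Add: B' → e
  Add: B' → T

No remaining common prefixes — done.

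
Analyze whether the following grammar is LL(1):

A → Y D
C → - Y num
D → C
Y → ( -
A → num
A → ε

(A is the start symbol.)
A grammar is LL(1) if for each non-terminal N with multiple productions, the predict sets of those productions are pairwise disjoint, where PREDICT(N → α) = (FIRST(α) \ {ε}) ∪ (FOLLOW(N) if α ⇒* ε).

Relevant sets:
  FIRST(Y) = { '(' }
  FOLLOW(A) = { $ }

For A:
  PREDICT(A → Y D) = { '(' }
  PREDICT(A → num) = { 'num' }
  PREDICT(A → ε) = { $ }
C, D, Y have a single production, so nothing to check there.

All predict sets are disjoint. The grammar IS LL(1).

Answer: Yes, the grammar is LL(1).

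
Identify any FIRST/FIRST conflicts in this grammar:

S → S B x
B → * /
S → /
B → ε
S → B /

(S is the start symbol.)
FIRST sets of the non-terminals at (or reachable through a nullable prefix from) the front of some alternative:
  FIRST(S) = { '*', '/' }
  FIRST(B) = { '*', ε }

Productions for S:
  S → S B x: FIRST = { '*', '/' }
  S → /: FIRST = { '/' }
  S → B /: FIRST = { '*', '/' }
Productions for B:
  B → * /: FIRST = { '*' }
  B → ε: FIRST = { ε }

Conflict for S: S → S B x and S → /
  Overlap: { '/' }
Conflict for S: S → S B x and S → B /
  Overlap: { '*', '/' }
Conflict for S: S → / and S → B /
  Overlap: { '/' }

Answer: Yes. S → S B x / S → '/' on { '/' }; S → S B x / S → B '/' on { '*', '/' }; S → '/' / S → B '/' on { '/' }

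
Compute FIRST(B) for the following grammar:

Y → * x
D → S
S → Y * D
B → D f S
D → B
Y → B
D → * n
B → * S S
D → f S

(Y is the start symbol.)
To compute FIRST(B), examine every production with B on the left-hand side, reading each right-hand side left to right until a non-nullable symbol is reached.

FIRST sets of the other non-terminals involved (by the same procedure, iterated to a fixed point):
  FIRST(D) = { '*', 'f' }

From B → D f S:
  - D is a non-terminal: add FIRST(D) \ {ε} = { '*', 'f' }
    D is not nullable, so stop
From B → * S S:
  - '*' is a terminal: add '*' and stop

Collecting: FIRST(B) = { '*', 'f' }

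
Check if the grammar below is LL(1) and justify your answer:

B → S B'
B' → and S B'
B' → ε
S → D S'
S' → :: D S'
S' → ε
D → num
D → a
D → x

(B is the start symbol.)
Yes, the grammar is LL(1).

Relevant sets:
  FOLLOW(B') = { $ }
  FOLLOW(S') = { $, 'and' }

For B':
  PREDICT(B' → and S B') = { 'and' }
  PREDICT(B' → ε) = { $ }
For S':
  PREDICT(S' → :: D S') = { '::' }
  PREDICT(S' → ε) = { $, 'and' }
For D:
  PREDICT(D → num) = { 'num' }
  PREDICT(D → a) = { 'a' }
  PREDICT(D → x) = { 'x' }
B, S have a single production, so nothing to check there.

All predict sets are disjoint. The grammar IS LL(1).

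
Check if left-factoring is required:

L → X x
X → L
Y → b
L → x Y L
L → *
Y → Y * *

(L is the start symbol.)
Left-factoring is needed when two productions for the same non-terminal
share a common prefix on the right-hand side.

Productions for L:
  L → X x
  L → x Y L
  L → *
Productions for Y:
  Y → b
  Y → Y * *

No common prefixes found.

Answer: No, left-factoring is not needed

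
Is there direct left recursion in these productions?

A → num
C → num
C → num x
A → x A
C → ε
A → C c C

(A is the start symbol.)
No direct left recursion

A → num: starts with num
C → num: starts with num
C → num x: starts with num
A → x A: starts with x
C → ε: starts with ε
A → C c C: starts with C

No direct left recursion found.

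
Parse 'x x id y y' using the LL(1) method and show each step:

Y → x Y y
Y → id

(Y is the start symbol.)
Stack is shown with the top on the left.

Stack      Input         Action
-------------------------------
Y $        x x id y y $  output Y → x Y y
x Y y $    x x id y y $  match 'x'
Y y $      x id y y $    output Y → x Y y
x Y y y $  x id y y $    match 'x'
Y y y $    id y y $      output Y → id
id y y $   id y y $      match 'id'
y y $      y y $         match 'y'
y $        y $           match 'y'
$          $             accept

The string is accepted.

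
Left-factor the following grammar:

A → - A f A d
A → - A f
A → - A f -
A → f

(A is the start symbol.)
Left-factoring transforms A → αβ₁ | αβ₂ into A → αA' and A' → β₁ | β₂
(α is the longest common prefix among the alternatives). Repeat until
no nonterminal has two alternatives with a common prefix.

Round 1: A has alternatives sharing prefix '- A f'. Introduce A': A → - A f A'
  Add: A' → A d
  Add: A' → ε
  Add: A' → -

No remaining common prefixes — done.

Resulting grammar:
A → - A f A'
A' → A d
A' → ε
A' → -
A → f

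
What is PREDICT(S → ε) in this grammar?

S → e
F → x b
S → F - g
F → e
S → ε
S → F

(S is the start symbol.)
{ $ }

PREDICT(S → ε) = (FIRST(RHS) \ {ε}) ∪ (FOLLOW(S) if ε ∈ FIRST(RHS), i.e. RHS ⇒* ε)
The right-hand side is ε (FIRST(ε) = { ε }), so the predict set is FOLLOW(S) = { $ }
PREDICT(S → ε) = { $ }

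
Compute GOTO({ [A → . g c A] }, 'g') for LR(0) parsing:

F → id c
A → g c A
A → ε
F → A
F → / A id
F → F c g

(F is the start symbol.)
GOTO(I, 'g') = CLOSURE({ [A → αX.β] : [A → α.Xβ] ∈ I, X = 'g' })

Items with dot before 'g', with the dot advanced:
  [A → . g c A] → [A → g . c A]
Closure adds nothing (no advanced item has the dot before a non-terminal).

GOTO = { [A → g . c A] }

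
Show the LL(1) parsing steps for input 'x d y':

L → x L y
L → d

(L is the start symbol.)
LL(1) parsing maintains a stack (initially the start symbol over $) and the input. At each step: if the stack top is a terminal, match it against the current input token; if it is a non-terminal N, replace it with the RHS of M[N, lookahead] (the unique production whose predict set contains the lookahead).

Stack is shown with the top on the left.

Stack    Input    Action
------------------------
L $      x d y $  output L → x L y
x L y $  x d y $  match 'x'
L y $    d y $    output L → d
d y $    d y $    match 'd'
y $      y $      match 'y'
$        $        accept

The string is accepted.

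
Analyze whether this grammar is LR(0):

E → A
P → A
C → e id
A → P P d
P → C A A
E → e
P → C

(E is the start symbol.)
No. Reduce-reduce conflict: [E → A .] and [P → A .]

Augment with E' → E and build the canonical LR(0) collection (I0 = CLOSURE({[E' → . E]}), then GOTO on every symbol after a dot until no new states appear). It has 13 states:
  I0: { [A → . P P d], [C → . e id], [E → . A], [E → . e], [E' → . E], [P → . A], [P → . C A A], [P → . C] }  — shift
  I1: { [E → A .], [P → A .] }  — 2 reduces
  I2: { [A → . P P d], [C → . e id], [P → . A], [P → . C A A], [P → . C], [P → C . A A], [P → C .] }  — shift, reduce
  I3: { [E' → E .] }  — accept
  I4: { [A → . P P d], [A → P . P d], [C → . e id], [P → . A], [P → . C A A], [P → . C] }  — shift
  I5: { [C → e . id], [E → e .] }  — shift, reduce
  I6: { [C → e id .] }  — reduce
  I7: { [P → A .] }  — reduce
  I8: { [A → . P P d], [A → P . P d], [A → P P . d], [C → . e id], [P → . A], [P → . C A A], [P → . C] }  — shift
  I9: { [C → e . id] }  — shift
  I10: { [A → P P d .] }  — reduce
  I11: { [A → . P P d], [C → . e id], [P → . A], [P → . C A A], [P → . C], [P → A .], [P → C A . A] }  — shift, reduce
  I12: { [P → A .], [P → C A A .] }  — 2 reduces

Conflict in state I1:
  Reduce-reduce conflict: [E → A .] and [P → A .]
So the grammar is NOT LR(0).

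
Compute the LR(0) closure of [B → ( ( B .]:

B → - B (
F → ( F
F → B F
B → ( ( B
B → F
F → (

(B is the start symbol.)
To compute CLOSURE, for each item [A → α.Bβ] where B is a non-terminal, add [B → .γ] for all productions B → γ; repeat for the newly added items until nothing changes.

Start with: [B → ( ( B .]
The dot is at the end, so nothing is added.

CLOSURE = { [B → ( ( B .] }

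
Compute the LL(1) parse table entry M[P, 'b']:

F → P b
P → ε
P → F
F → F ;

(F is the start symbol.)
P → ε, P → F

To find M[P, 'b'], we find productions for P where 'b' is in the predict set (PREDICT(N → α) = (FIRST(α) \ {ε}) ∪ (FOLLOW(N) if α ⇒* ε)).

Relevant sets:
  FIRST(F) = { 'b' }
  FOLLOW(P) = { 'b' }

P → ε: PREDICT = { 'b' }
  'b' is in predict set, so this production goes in M[P, 'b']
P → F: PREDICT = { 'b' }
  'b' is in predict set, so this production goes in M[P, 'b']

M[P, 'b'] = P → ε, P → F  (a multiply-defined cell — the grammar is not LL(1))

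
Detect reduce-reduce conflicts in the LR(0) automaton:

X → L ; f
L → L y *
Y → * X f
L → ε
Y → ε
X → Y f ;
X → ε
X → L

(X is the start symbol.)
A reduce-reduce conflict occurs when an LR(0) state has two complete items [A → α .] and [B → β .] — both call for a reduction, and with no lookahead the parser cannot choose between them.

Augment with X' → X and build the canonical LR(0) collection (I0 = CLOSURE({[X' → . X]}), then GOTO on every symbol after a dot until no new states appear). It has 13 states:
  I0: { [L → . L y *], [L → .], [X → . L ; f], [X → . L], [X → . Y f ;], [X → .], [X' → . X], [Y → . * X f], [Y → .] }  — shift, 3 reduces
  I1: { [L → . L y *], [L → .], [X → . L ; f], [X → . L], [X → . Y f ;], [X → .], [Y → * . X f], [Y → . * X f], [Y → .] }  — shift, 3 reduces
  I2: { [L → L . y *], [X → L . ; f], [X → L .] }  — shift, reduce
  I3: { [X' → X .] }  — accept
  I4: { [X → Y . f ;] }  — shift
  I5: { [X → Y f . ;] }  — shift
  I6: { [X → Y f ; .] }  — reduce
  I7: { [X → L ; . f] }  — shift
  I8: { [L → L y . *] }  — shift
  I9: { [L → L y * .] }  — reduce
  I10: { [X → L ; f .] }  — reduce
  I11: { [Y → * X . f] }  — shift
  I12: { [Y → * X f .] }  — reduce

I0 contains complete items [L → .], [X → .], [Y → .] — reduce-reduce conflict.
I1 contains complete items [L → .], [X → .], [Y → .] — reduce-reduce conflict.

Answer: Yes — I0: [L → .] vs [X → .]; I1: [L → .] vs [X → .]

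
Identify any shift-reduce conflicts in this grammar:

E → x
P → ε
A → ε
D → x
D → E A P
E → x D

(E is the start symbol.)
Augment with E' → E and build the canonical LR(0) collection (I0 = CLOSURE({[E' → . E]}), then GOTO on every symbol after a dot until no new states appear). It has 8 states:
  I0: { [E → . x D], [E → . x], [E' → . E] }  — shift
  I1: { [E' → E .] }  — accept
  I2: { [D → . E A P], [D → . x], [E → . x D], [E → . x], [E → x . D], [E → x .] }  — shift, reduce
  I3: { [E → x D .] }  — reduce
  I4: { [A → .], [D → E . A P] }  — reduce
  I5: { [D → . E A P], [D → . x], [D → x .], [E → . x D], [E → . x], [E → x . D], [E → x .] }  — shift, 2 reduces
  I6: { [D → E A . P], [P → .] }  — reduce
  I7: { [D → E A P .] }  — reduce

I2 contains reduce item [E → x .] and shift items [D → . x], [E → . x], [E → . x D] — shift-reduce conflict.
I5 contains reduce items [D → x .], [E → x .] and shift items [D → . x], [E → . x], [E → . x D] — shift-reduce conflict.

Answer: Yes — I2: [E → x .] vs [D → . x]; I5: [D → x .] vs [D → . x]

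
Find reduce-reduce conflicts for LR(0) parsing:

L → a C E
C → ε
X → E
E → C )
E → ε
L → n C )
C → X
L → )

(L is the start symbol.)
Yes — I3: [C → .] vs [E → .]; I4: [C → .] vs [E → .]; I8: [E → C ) .] vs [L → n C ) .]; I9: [C → .] vs [E → .]; I12: [L → a C E .] vs [X → E .]

Augment with L' → L and build the canonical LR(0) collection (I0 = CLOSURE({[L' → . L]}), then GOTO on every symbol after a dot until no new states appear). It has 13 states:
  I0: { [L → . )], [L → . a C E], [L → . n C )], [L' → . L] }  — shift
  I1: { [L → ) .] }  — reduce
  I2: { [L' → L .] }  — accept
  I3: { [C → . X], [C → .], [E → . C )], [E → .], [L → a . C E], [X → . E] }  — 2 reduces
  I4: { [C → . X], [C → .], [E → . C )], [E → .], [L → n . C )], [X → . E] }  — 2 reduces
  I5: { [E → C . )], [L → n C . )] }  — shift
  I6: { [X → E .] }  — reduce
  I7: { [C → X .] }  — reduce
  I8: { [E → C ) .], [L → n C ) .] }  — 2 reduces
  I9: { [C → . X], [C → .], [E → . C )], [E → .], [E → C . )], [L → a C . E], [X → . E] }  — shift, 2 reduces
  I10: { [E → C ) .] }  — reduce
  I11: { [E → C . )] }  — shift
  I12: { [L → a C E .], [X → E .] }  — 2 reduces

I3 contains complete items [C → .], [E → .] — reduce-reduce conflict.
I4 contains complete items [C → .], [E → .] — reduce-reduce conflict.
I8 contains complete items [E → C ) .], [L → n C ) .] — reduce-reduce conflict.
I9 contains complete items [C → .], [E → .] — reduce-reduce conflict.
I12 contains complete items [L → a C E .], [X → E .] — reduce-reduce conflict.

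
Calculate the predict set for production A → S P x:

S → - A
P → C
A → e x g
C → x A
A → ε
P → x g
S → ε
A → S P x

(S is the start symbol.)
{ '-', 'x' }

PREDICT(A → S P x) = (FIRST(RHS) \ {ε}) ∪ (FOLLOW(A) if ε ∈ FIRST(RHS), i.e. RHS ⇒* ε)
FIRST(S) = { '-', ε }
FIRST(P) = { 'x' }
FIRST(S P x) = { '-', 'x' }
ε ∉ FIRST(S P x), so FOLLOW(A) is not added.
PREDICT(A → S P x) = { '-', 'x' }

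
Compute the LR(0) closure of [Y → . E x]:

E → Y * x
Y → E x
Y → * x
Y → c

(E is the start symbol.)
{ [E → . Y * x], [Y → . * x], [Y → . E x], [Y → . c] }

To compute CLOSURE, for each item [A → α.Bβ] where B is a non-terminal, add [B → .γ] for all productions B → γ; repeat for the newly added items until nothing changes.

Start with: [Y → . E x]
  [Y → . E x] has the dot before E: add [E → . Y * x]
  [E → . Y * x] has the dot before Y: add [Y → . * x], [Y → . c]
No further items can be added.

CLOSURE = { [E → . Y * x], [Y → . * x], [Y → . E x], [Y → . c] }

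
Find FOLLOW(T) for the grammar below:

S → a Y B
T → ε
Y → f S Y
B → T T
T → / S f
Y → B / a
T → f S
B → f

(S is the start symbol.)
{ $, '/', 'f' }

In B → T T: T is followed by T, add FIRST(T) \ {ε} = { '/', 'f' }
  T is nullable, so also add FOLLOW(B)
In B → T T: T is at the end, add FOLLOW(B)

The FOLLOW sets referred to above (computed the same way, to a fixed point):
  FOLLOW(B) = { $, '/', 'f' }

Taking the union: FOLLOW(T) = { $, '/', 'f' }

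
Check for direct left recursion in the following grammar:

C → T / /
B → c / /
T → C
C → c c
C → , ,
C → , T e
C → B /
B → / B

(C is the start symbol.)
No direct left recursion

Direct left recursion occurs when N → N α for some non-terminal N (the right-hand side begins with the left-hand side itself).

C → T / /: starts with T
B → c / /: starts with c
T → C: starts with C
C → c c: starts with c
C → , ,: starts with ','
C → , T e: starts with ','
C → B /: starts with B
B → / B: starts with '/'

No direct left recursion found.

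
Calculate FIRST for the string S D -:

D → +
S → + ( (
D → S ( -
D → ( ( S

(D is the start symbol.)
{ '+' }

FIRST sets of the non-terminals involved (from the grammar, by fixed-point iteration):
  FIRST(S) = { '+' }

To compute FIRST(S D -), process the symbols left to right:
Symbol S is a non-terminal. Add FIRST(S) \ {ε} = { '+' }
S is not nullable (ε ∉ FIRST(S)), so stop here.
FIRST(S D -) = { '+' }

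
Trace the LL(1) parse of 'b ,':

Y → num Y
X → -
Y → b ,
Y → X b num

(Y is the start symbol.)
Stack is shown with the top on the left.

Stack  Input  Action
--------------------
Y $    b , $  output Y → b ,
b , $  b , $  match 'b'
, $    , $    match ','
$      $      accept

The string is accepted.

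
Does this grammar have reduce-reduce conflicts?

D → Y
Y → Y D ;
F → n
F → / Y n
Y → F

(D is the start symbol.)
Augment with D' → D and build the canonical LR(0) collection (I0 = CLOSURE({[D' → . D]}), then GOTO on every symbol after a dot until no new states appear). It has 10 states:
  I0: { [D → . Y], [D' → . D], [F → . / Y n], [F → . n], [Y → . F], [Y → . Y D ;] }  — shift
  I1: { [F → . / Y n], [F → . n], [F → / . Y n], [Y → . F], [Y → . Y D ;] }  — shift
  I2: { [D' → D .] }  — accept
  I3: { [Y → F .] }  — reduce
  I4: { [D → . Y], [D → Y .], [F → . / Y n], [F → . n], [Y → . F], [Y → . Y D ;], [Y → Y . D ;] }  — shift, reduce
  I5: { [F → n .] }  — reduce
  I6: { [Y → Y D . ;] }  — shift
  I7: { [Y → Y D ; .] }  — reduce
  I8: { [D → . Y], [F → . / Y n], [F → . n], [F → / Y . n], [Y → . F], [Y → . Y D ;], [Y → Y . D ;] }  — shift
  I9: { [F → / Y n .], [F → n .] }  — 2 reduces

I9 contains complete items [F → / Y n .], [F → n .] — reduce-reduce conflict.

Answer: Yes — I9: [F → / Y n .] vs [F → n .]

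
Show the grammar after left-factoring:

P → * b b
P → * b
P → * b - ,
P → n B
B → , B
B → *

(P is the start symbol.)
Left-factoring transforms A → αβ₁ | αβ₂ into A → αA' and A' → β₁ | β₂
(α is the longest common prefix among the alternatives). Repeat until
no nonterminal has two alternatives with a common prefix.

Round 1: P has alternatives sharing prefix '* b'. Introduce P': P → * b P'
  Add: P' → b
  Add: P' → ε
  Add: P' → - ,

No remaining common prefixes — done.

Resulting grammar:
P → * b P'
P' → b
P' → ε
P' → - ,
P → n B
B → , B
B → *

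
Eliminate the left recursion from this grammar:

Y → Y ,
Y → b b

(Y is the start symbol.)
Y → b b Y'
Y' → , Y'
Y' → ε

Y is directly left-recursive. The standard transformation for
  A → A α₁ | ... | A α_m | β₁ | ... | β_n
is
  A  → β₁ A' | ... | β_n A'
  A' → α₁ A' | ... | α_m A' | ε

Y → b b becomes Y → b b Y'
Y → Y , becomes Y' → , Y'
Add Y' → ε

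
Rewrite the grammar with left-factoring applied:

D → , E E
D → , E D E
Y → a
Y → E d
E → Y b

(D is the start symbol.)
Left-factoring transforms A → αβ₁ | αβ₂ into A → αA' and A' → β₁ | β₂
(α is the longest common prefix among the alternatives). Repeat until
no nonterminal has two alternatives with a common prefix.

Round 1: D has alternatives sharing prefix ', E'. Introduce D': D → , E D'
  Add: D' → E
  Add: D' → D E

No remaining common prefixes — done.

Resulting grammar:
D → , E D'
D' → E
D' → D E
Y → a
Y → E d
E → Y b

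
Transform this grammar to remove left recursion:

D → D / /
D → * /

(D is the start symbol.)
D is directly left-recursive. The standard transformation for
  A → A α₁ | ... | A α_m | β₁ | ... | β_n
is
  A  → β₁ A' | ... | β_n A'
  A' → α₁ A' | ... | α_m A' | ε

D → * / becomes D → * / D'
D → D / / becomes D' → / / D'
Add D' → ε

Resulting grammar:
D → * / D'
D' → / / D'
D' → ε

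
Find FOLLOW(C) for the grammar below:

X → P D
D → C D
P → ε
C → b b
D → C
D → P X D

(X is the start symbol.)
To compute FOLLOW(C), find every occurrence of C on a right-hand side N → α C β: add FIRST(β) \ {ε}, and if β is empty or nullable also add FOLLOW(N). Iterate to a fixed point.

In D → C D: C is followed by D, add FIRST(D) \ {ε} = { 'b' }
In D → C: C is at the end, add FOLLOW(D)

The FOLLOW sets referred to above (computed the same way, to a fixed point):
  FOLLOW(D) = { $, 'b' }

Taking the union: FOLLOW(C) = { $, 'b' }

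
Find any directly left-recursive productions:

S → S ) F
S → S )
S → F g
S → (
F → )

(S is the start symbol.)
S → S ) F: LEFT RECURSIVE (starts with S)
S → S ): LEFT RECURSIVE (starts with S)
S → F g: starts with F
S → (: starts with '('
F → ): starts with ')'

The grammar has direct left recursion on: S.

Answer: Yes, S is left-recursive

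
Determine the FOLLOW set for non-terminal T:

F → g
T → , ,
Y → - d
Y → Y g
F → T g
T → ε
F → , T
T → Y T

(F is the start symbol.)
In F → T g: T is followed by g, add FIRST(g) \ {ε} = { 'g' }
In F → , T: T is at the end, add FOLLOW(F)
In T → Y T: T is at the end; this adds FOLLOW(T) to itself — nothing new

The FOLLOW sets referred to above (computed the same way, to a fixed point):
  FOLLOW(F) = { $ }

Taking the union: FOLLOW(T) = { $, 'g' }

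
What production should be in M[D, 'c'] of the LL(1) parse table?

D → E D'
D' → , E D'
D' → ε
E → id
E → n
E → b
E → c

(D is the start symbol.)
D → E D'

To find M[D, 'c'], we find productions for D where 'c' is in the predict set (PREDICT(N → α) = (FIRST(α) \ {ε}) ∪ (FOLLOW(N) if α ⇒* ε)).

Relevant sets:
  FIRST(E) = { 'b', 'c', 'id', 'n' }

D → E D': PREDICT = { 'b', 'c', 'id', 'n' }
  'c' is in predict set, so this production goes in M[D, 'c']

M[D, 'c'] = D → E D'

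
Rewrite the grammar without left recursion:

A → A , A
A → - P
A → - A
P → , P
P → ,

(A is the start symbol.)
A → - P A'
A → - A A'
A' → , A A'
A' → ε
P → , P
P → ,

A is directly left-recursive. The standard transformation for
  A → A α₁ | ... | A α_m | β₁ | ... | β_n
is
  A  → β₁ A' | ... | β_n A'
  A' → α₁ A' | ... | α_m A' | ε

A → - P becomes A → - P A'
A → - A becomes A → - A A'
A → A , A becomes A' → , A A'
Add A' → ε

Productions for other non-terminals are unchanged:
  P → , P
  P → ,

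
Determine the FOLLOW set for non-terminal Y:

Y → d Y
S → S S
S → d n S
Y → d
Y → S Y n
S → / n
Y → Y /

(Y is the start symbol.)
{ $, '/', 'n' }

To compute FOLLOW(Y), find every occurrence of Y on a right-hand side N → α Y β: add FIRST(β) \ {ε}, and if β is empty or nullable also add FOLLOW(N). Iterate to a fixed point.

Y is the start symbol, so $ ∈ FOLLOW(Y).
In Y → d Y: Y is at the end; this adds FOLLOW(Y) to itself — nothing new
In Y → S Y n: Y is followed by n, add FIRST(n) \ {ε} = { 'n' }
In Y → Y /: Y is followed by '/', add FIRST('/') \ {ε} = { '/' }

Taking the union: FOLLOW(Y) = { $, '/', 'n' }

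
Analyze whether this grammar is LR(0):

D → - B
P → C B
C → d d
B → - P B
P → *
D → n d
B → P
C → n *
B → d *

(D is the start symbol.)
Yes, the grammar is LR(0)

Augment with D' → D and build the canonical LR(0) collection (I0 = CLOSURE({[D' → . D]}), then GOTO on every symbol after a dot until no new states appear). It has 19 states:
  I0: { [D → . - B], [D → . n d], [D' → . D] }  — shift
  I1: { [B → . - P B], [B → . P], [B → . d *], [C → . d d], [C → . n *], [D → - . B], [P → . *], [P → . C B] }  — shift
  I2: { [D' → D .] }  — accept
  I3: { [D → n . d] }  — shift
  I4: { [D → n d .] }  — reduce
  I5: { [P → * .] }  — reduce
  I6: { [B → - . P B], [C → . d d], [C → . n *], [P → . *], [P → . C B] }  — shift
  I7: { [D → - B .] }  — reduce
  I8: { [B → . - P B], [B → . P], [B → . d *], [C → . d d], [C → . n *], [P → . *], [P → . C B], [P → C . B] }  — shift
  I9: { [B → P .] }  — reduce
  I10: { [B → d . *], [C → d . d] }  — shift
  I11: { [C → n . *] }  — shift
  I12: { [C → n * .] }  — reduce
  I13: { [B → d * .] }  — reduce
  I14: { [C → d d .] }  — reduce
  I15: { [P → C B .] }  — reduce
  I16: { [B → - P . B], [B → . - P B], [B → . P], [B → . d *], [C → . d d], [C → . n *], [P → . *], [P → . C B] }  — shift
  I17: { [C → d . d] }  — shift
  I18: { [B → - P B .] }  — reduce

Every state is either a pure shift/goto state or contains exactly one complete item and nothing to shift — no conflicts. The grammar is LR(0).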